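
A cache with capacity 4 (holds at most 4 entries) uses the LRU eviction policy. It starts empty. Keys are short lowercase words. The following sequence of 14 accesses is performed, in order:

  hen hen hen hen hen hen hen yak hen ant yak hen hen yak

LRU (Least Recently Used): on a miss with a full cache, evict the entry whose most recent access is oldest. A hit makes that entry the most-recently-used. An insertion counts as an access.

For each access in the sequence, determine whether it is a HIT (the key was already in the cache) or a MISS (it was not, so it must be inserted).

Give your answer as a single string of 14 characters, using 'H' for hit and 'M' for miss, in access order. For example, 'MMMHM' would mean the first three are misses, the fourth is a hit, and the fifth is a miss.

Answer: MHHHHHHMHMHHHH

Derivation:
LRU simulation (capacity=4):
  1. access hen: MISS. Cache (LRU->MRU): [hen]
  2. access hen: HIT. Cache (LRU->MRU): [hen]
  3. access hen: HIT. Cache (LRU->MRU): [hen]
  4. access hen: HIT. Cache (LRU->MRU): [hen]
  5. access hen: HIT. Cache (LRU->MRU): [hen]
  6. access hen: HIT. Cache (LRU->MRU): [hen]
  7. access hen: HIT. Cache (LRU->MRU): [hen]
  8. access yak: MISS. Cache (LRU->MRU): [hen yak]
  9. access hen: HIT. Cache (LRU->MRU): [yak hen]
  10. access ant: MISS. Cache (LRU->MRU): [yak hen ant]
  11. access yak: HIT. Cache (LRU->MRU): [hen ant yak]
  12. access hen: HIT. Cache (LRU->MRU): [ant yak hen]
  13. access hen: HIT. Cache (LRU->MRU): [ant yak hen]
  14. access yak: HIT. Cache (LRU->MRU): [ant hen yak]
Total: 11 hits, 3 misses, 0 evictions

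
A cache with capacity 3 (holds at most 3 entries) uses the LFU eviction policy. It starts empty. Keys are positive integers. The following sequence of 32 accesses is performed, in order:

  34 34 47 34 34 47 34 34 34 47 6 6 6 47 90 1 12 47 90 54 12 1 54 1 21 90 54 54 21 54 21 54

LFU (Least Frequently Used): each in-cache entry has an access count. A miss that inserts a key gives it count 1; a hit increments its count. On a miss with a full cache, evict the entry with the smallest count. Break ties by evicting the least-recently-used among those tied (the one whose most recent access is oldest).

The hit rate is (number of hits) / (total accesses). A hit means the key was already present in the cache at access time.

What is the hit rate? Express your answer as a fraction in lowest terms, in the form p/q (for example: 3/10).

LFU simulation (capacity=3):
  1. access 34: MISS. Cache: [34(c=1)]
  2. access 34: HIT, count now 2. Cache: [34(c=2)]
  3. access 47: MISS. Cache: [47(c=1) 34(c=2)]
  4. access 34: HIT, count now 3. Cache: [47(c=1) 34(c=3)]
  5. access 34: HIT, count now 4. Cache: [47(c=1) 34(c=4)]
  6. access 47: HIT, count now 2. Cache: [47(c=2) 34(c=4)]
  7. access 34: HIT, count now 5. Cache: [47(c=2) 34(c=5)]
  8. access 34: HIT, count now 6. Cache: [47(c=2) 34(c=6)]
  9. access 34: HIT, count now 7. Cache: [47(c=2) 34(c=7)]
  10. access 47: HIT, count now 3. Cache: [47(c=3) 34(c=7)]
  11. access 6: MISS. Cache: [6(c=1) 47(c=3) 34(c=7)]
  12. access 6: HIT, count now 2. Cache: [6(c=2) 47(c=3) 34(c=7)]
  13. access 6: HIT, count now 3. Cache: [47(c=3) 6(c=3) 34(c=7)]
  14. access 47: HIT, count now 4. Cache: [6(c=3) 47(c=4) 34(c=7)]
  15. access 90: MISS, evict 6(c=3). Cache: [90(c=1) 47(c=4) 34(c=7)]
  16. access 1: MISS, evict 90(c=1). Cache: [1(c=1) 47(c=4) 34(c=7)]
  17. access 12: MISS, evict 1(c=1). Cache: [12(c=1) 47(c=4) 34(c=7)]
  18. access 47: HIT, count now 5. Cache: [12(c=1) 47(c=5) 34(c=7)]
  19. access 90: MISS, evict 12(c=1). Cache: [90(c=1) 47(c=5) 34(c=7)]
  20. access 54: MISS, evict 90(c=1). Cache: [54(c=1) 47(c=5) 34(c=7)]
  21. access 12: MISS, evict 54(c=1). Cache: [12(c=1) 47(c=5) 34(c=7)]
  22. access 1: MISS, evict 12(c=1). Cache: [1(c=1) 47(c=5) 34(c=7)]
  23. access 54: MISS, evict 1(c=1). Cache: [54(c=1) 47(c=5) 34(c=7)]
  24. access 1: MISS, evict 54(c=1). Cache: [1(c=1) 47(c=5) 34(c=7)]
  25. access 21: MISS, evict 1(c=1). Cache: [21(c=1) 47(c=5) 34(c=7)]
  26. access 90: MISS, evict 21(c=1). Cache: [90(c=1) 47(c=5) 34(c=7)]
  27. access 54: MISS, evict 90(c=1). Cache: [54(c=1) 47(c=5) 34(c=7)]
  28. access 54: HIT, count now 2. Cache: [54(c=2) 47(c=5) 34(c=7)]
  29. access 21: MISS, evict 54(c=2). Cache: [21(c=1) 47(c=5) 34(c=7)]
  30. access 54: MISS, evict 21(c=1). Cache: [54(c=1) 47(c=5) 34(c=7)]
  31. access 21: MISS, evict 54(c=1). Cache: [21(c=1) 47(c=5) 34(c=7)]
  32. access 54: MISS, evict 21(c=1). Cache: [54(c=1) 47(c=5) 34(c=7)]
Total: 13 hits, 19 misses, 16 evictions

Hit rate = 13/32

Answer: 13/32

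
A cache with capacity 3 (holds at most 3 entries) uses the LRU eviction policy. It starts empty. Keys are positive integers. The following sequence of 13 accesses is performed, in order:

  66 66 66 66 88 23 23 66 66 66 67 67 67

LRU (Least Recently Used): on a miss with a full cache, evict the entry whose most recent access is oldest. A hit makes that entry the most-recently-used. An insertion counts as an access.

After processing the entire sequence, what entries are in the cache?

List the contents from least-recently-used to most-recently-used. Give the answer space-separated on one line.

LRU simulation (capacity=3):
  1. access 66: MISS. Cache (LRU->MRU): [66]
  2. access 66: HIT. Cache (LRU->MRU): [66]
  3. access 66: HIT. Cache (LRU->MRU): [66]
  4. access 66: HIT. Cache (LRU->MRU): [66]
  5. access 88: MISS. Cache (LRU->MRU): [66 88]
  6. access 23: MISS. Cache (LRU->MRU): [66 88 23]
  7. access 23: HIT. Cache (LRU->MRU): [66 88 23]
  8. access 66: HIT. Cache (LRU->MRU): [88 23 66]
  9. access 66: HIT. Cache (LRU->MRU): [88 23 66]
  10. access 66: HIT. Cache (LRU->MRU): [88 23 66]
  11. access 67: MISS, evict 88. Cache (LRU->MRU): [23 66 67]
  12. access 67: HIT. Cache (LRU->MRU): [23 66 67]
  13. access 67: HIT. Cache (LRU->MRU): [23 66 67]
Total: 9 hits, 4 misses, 1 evictions

Answer: 23 66 67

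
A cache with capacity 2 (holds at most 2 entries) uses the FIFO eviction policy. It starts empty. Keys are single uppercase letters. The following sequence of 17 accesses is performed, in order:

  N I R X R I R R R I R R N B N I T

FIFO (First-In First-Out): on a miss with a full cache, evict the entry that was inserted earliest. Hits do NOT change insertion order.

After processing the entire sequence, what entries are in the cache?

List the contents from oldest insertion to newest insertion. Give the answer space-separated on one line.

FIFO simulation (capacity=2):
  1. access N: MISS. Cache (old->new): [N]
  2. access I: MISS. Cache (old->new): [N I]
  3. access R: MISS, evict N. Cache (old->new): [I R]
  4. access X: MISS, evict I. Cache (old->new): [R X]
  5. access R: HIT. Cache (old->new): [R X]
  6. access I: MISS, evict R. Cache (old->new): [X I]
  7. access R: MISS, evict X. Cache (old->new): [I R]
  8. access R: HIT. Cache (old->new): [I R]
  9. access R: HIT. Cache (old->new): [I R]
  10. access I: HIT. Cache (old->new): [I R]
  11. access R: HIT. Cache (old->new): [I R]
  12. access R: HIT. Cache (old->new): [I R]
  13. access N: MISS, evict I. Cache (old->new): [R N]
  14. access B: MISS, evict R. Cache (old->new): [N B]
  15. access N: HIT. Cache (old->new): [N B]
  16. access I: MISS, evict N. Cache (old->new): [B I]
  17. access T: MISS, evict B. Cache (old->new): [I T]
Total: 7 hits, 10 misses, 8 evictions

Answer: I T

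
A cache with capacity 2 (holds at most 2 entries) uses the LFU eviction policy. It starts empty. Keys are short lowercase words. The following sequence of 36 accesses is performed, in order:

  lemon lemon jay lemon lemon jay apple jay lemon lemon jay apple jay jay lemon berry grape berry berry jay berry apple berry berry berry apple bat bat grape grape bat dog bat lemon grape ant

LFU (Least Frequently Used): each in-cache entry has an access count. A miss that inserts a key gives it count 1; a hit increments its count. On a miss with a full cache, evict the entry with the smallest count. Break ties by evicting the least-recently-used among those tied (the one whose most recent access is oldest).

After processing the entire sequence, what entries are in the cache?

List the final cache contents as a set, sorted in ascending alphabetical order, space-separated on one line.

LFU simulation (capacity=2):
  1. access lemon: MISS. Cache: [lemon(c=1)]
  2. access lemon: HIT, count now 2. Cache: [lemon(c=2)]
  3. access jay: MISS. Cache: [jay(c=1) lemon(c=2)]
  4. access lemon: HIT, count now 3. Cache: [jay(c=1) lemon(c=3)]
  5. access lemon: HIT, count now 4. Cache: [jay(c=1) lemon(c=4)]
  6. access jay: HIT, count now 2. Cache: [jay(c=2) lemon(c=4)]
  7. access apple: MISS, evict jay(c=2). Cache: [apple(c=1) lemon(c=4)]
  8. access jay: MISS, evict apple(c=1). Cache: [jay(c=1) lemon(c=4)]
  9. access lemon: HIT, count now 5. Cache: [jay(c=1) lemon(c=5)]
  10. access lemon: HIT, count now 6. Cache: [jay(c=1) lemon(c=6)]
  11. access jay: HIT, count now 2. Cache: [jay(c=2) lemon(c=6)]
  12. access apple: MISS, evict jay(c=2). Cache: [apple(c=1) lemon(c=6)]
  13. access jay: MISS, evict apple(c=1). Cache: [jay(c=1) lemon(c=6)]
  14. access jay: HIT, count now 2. Cache: [jay(c=2) lemon(c=6)]
  15. access lemon: HIT, count now 7. Cache: [jay(c=2) lemon(c=7)]
  16. access berry: MISS, evict jay(c=2). Cache: [berry(c=1) lemon(c=7)]
  17. access grape: MISS, evict berry(c=1). Cache: [grape(c=1) lemon(c=7)]
  18. access berry: MISS, evict grape(c=1). Cache: [berry(c=1) lemon(c=7)]
  19. access berry: HIT, count now 2. Cache: [berry(c=2) lemon(c=7)]
  20. access jay: MISS, evict berry(c=2). Cache: [jay(c=1) lemon(c=7)]
  21. access berry: MISS, evict jay(c=1). Cache: [berry(c=1) lemon(c=7)]
  22. access apple: MISS, evict berry(c=1). Cache: [apple(c=1) lemon(c=7)]
  23. access berry: MISS, evict apple(c=1). Cache: [berry(c=1) lemon(c=7)]
  24. access berry: HIT, count now 2. Cache: [berry(c=2) lemon(c=7)]
  25. access berry: HIT, count now 3. Cache: [berry(c=3) lemon(c=7)]
  26. access apple: MISS, evict berry(c=3). Cache: [apple(c=1) lemon(c=7)]
  27. access bat: MISS, evict apple(c=1). Cache: [bat(c=1) lemon(c=7)]
  28. access bat: HIT, count now 2. Cache: [bat(c=2) lemon(c=7)]
  29. access grape: MISS, evict bat(c=2). Cache: [grape(c=1) lemon(c=7)]
  30. access grape: HIT, count now 2. Cache: [grape(c=2) lemon(c=7)]
  31. access bat: MISS, evict grape(c=2). Cache: [bat(c=1) lemon(c=7)]
  32. access dog: MISS, evict bat(c=1). Cache: [dog(c=1) lemon(c=7)]
  33. access bat: MISS, evict dog(c=1). Cache: [bat(c=1) lemon(c=7)]
  34. access lemon: HIT, count now 8. Cache: [bat(c=1) lemon(c=8)]
  35. access grape: MISS, evict bat(c=1). Cache: [grape(c=1) lemon(c=8)]
  36. access ant: MISS, evict grape(c=1). Cache: [ant(c=1) lemon(c=8)]
Total: 15 hits, 21 misses, 19 evictions

Answer: ant lemon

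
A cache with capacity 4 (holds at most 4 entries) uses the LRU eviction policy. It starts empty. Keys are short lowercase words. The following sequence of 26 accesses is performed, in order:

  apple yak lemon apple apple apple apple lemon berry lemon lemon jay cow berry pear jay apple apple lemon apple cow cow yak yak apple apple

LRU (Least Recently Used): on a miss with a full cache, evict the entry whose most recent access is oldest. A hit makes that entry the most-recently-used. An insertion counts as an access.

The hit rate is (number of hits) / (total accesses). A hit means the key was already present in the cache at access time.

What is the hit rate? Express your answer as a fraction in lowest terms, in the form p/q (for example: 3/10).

Answer: 15/26

Derivation:
LRU simulation (capacity=4):
  1. access apple: MISS. Cache (LRU->MRU): [apple]
  2. access yak: MISS. Cache (LRU->MRU): [apple yak]
  3. access lemon: MISS. Cache (LRU->MRU): [apple yak lemon]
  4. access apple: HIT. Cache (LRU->MRU): [yak lemon apple]
  5. access apple: HIT. Cache (LRU->MRU): [yak lemon apple]
  6. access apple: HIT. Cache (LRU->MRU): [yak lemon apple]
  7. access apple: HIT. Cache (LRU->MRU): [yak lemon apple]
  8. access lemon: HIT. Cache (LRU->MRU): [yak apple lemon]
  9. access berry: MISS. Cache (LRU->MRU): [yak apple lemon berry]
  10. access lemon: HIT. Cache (LRU->MRU): [yak apple berry lemon]
  11. access lemon: HIT. Cache (LRU->MRU): [yak apple berry lemon]
  12. access jay: MISS, evict yak. Cache (LRU->MRU): [apple berry lemon jay]
  13. access cow: MISS, evict apple. Cache (LRU->MRU): [berry lemon jay cow]
  14. access berry: HIT. Cache (LRU->MRU): [lemon jay cow berry]
  15. access pear: MISS, evict lemon. Cache (LRU->MRU): [jay cow berry pear]
  16. access jay: HIT. Cache (LRU->MRU): [cow berry pear jay]
  17. access apple: MISS, evict cow. Cache (LRU->MRU): [berry pear jay apple]
  18. access apple: HIT. Cache (LRU->MRU): [berry pear jay apple]
  19. access lemon: MISS, evict berry. Cache (LRU->MRU): [pear jay apple lemon]
  20. access apple: HIT. Cache (LRU->MRU): [pear jay lemon apple]
  21. access cow: MISS, evict pear. Cache (LRU->MRU): [jay lemon apple cow]
  22. access cow: HIT. Cache (LRU->MRU): [jay lemon apple cow]
  23. access yak: MISS, evict jay. Cache (LRU->MRU): [lemon apple cow yak]
  24. access yak: HIT. Cache (LRU->MRU): [lemon apple cow yak]
  25. access apple: HIT. Cache (LRU->MRU): [lemon cow yak apple]
  26. access apple: HIT. Cache (LRU->MRU): [lemon cow yak apple]
Total: 15 hits, 11 misses, 7 evictions

Hit rate = 15/26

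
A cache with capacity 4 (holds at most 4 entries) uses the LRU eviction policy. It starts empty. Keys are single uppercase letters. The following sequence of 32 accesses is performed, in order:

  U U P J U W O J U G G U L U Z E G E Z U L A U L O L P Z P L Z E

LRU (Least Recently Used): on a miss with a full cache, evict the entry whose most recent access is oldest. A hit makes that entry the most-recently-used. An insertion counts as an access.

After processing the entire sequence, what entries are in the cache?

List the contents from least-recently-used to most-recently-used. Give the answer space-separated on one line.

LRU simulation (capacity=4):
  1. access U: MISS. Cache (LRU->MRU): [U]
  2. access U: HIT. Cache (LRU->MRU): [U]
  3. access P: MISS. Cache (LRU->MRU): [U P]
  4. access J: MISS. Cache (LRU->MRU): [U P J]
  5. access U: HIT. Cache (LRU->MRU): [P J U]
  6. access W: MISS. Cache (LRU->MRU): [P J U W]
  7. access O: MISS, evict P. Cache (LRU->MRU): [J U W O]
  8. access J: HIT. Cache (LRU->MRU): [U W O J]
  9. access U: HIT. Cache (LRU->MRU): [W O J U]
  10. access G: MISS, evict W. Cache (LRU->MRU): [O J U G]
  11. access G: HIT. Cache (LRU->MRU): [O J U G]
  12. access U: HIT. Cache (LRU->MRU): [O J G U]
  13. access L: MISS, evict O. Cache (LRU->MRU): [J G U L]
  14. access U: HIT. Cache (LRU->MRU): [J G L U]
  15. access Z: MISS, evict J. Cache (LRU->MRU): [G L U Z]
  16. access E: MISS, evict G. Cache (LRU->MRU): [L U Z E]
  17. access G: MISS, evict L. Cache (LRU->MRU): [U Z E G]
  18. access E: HIT. Cache (LRU->MRU): [U Z G E]
  19. access Z: HIT. Cache (LRU->MRU): [U G E Z]
  20. access U: HIT. Cache (LRU->MRU): [G E Z U]
  21. access L: MISS, evict G. Cache (LRU->MRU): [E Z U L]
  22. access A: MISS, evict E. Cache (LRU->MRU): [Z U L A]
  23. access U: HIT. Cache (LRU->MRU): [Z L A U]
  24. access L: HIT. Cache (LRU->MRU): [Z A U L]
  25. access O: MISS, evict Z. Cache (LRU->MRU): [A U L O]
  26. access L: HIT. Cache (LRU->MRU): [A U O L]
  27. access P: MISS, evict A. Cache (LRU->MRU): [U O L P]
  28. access Z: MISS, evict U. Cache (LRU->MRU): [O L P Z]
  29. access P: HIT. Cache (LRU->MRU): [O L Z P]
  30. access L: HIT. Cache (LRU->MRU): [O Z P L]
  31. access Z: HIT. Cache (LRU->MRU): [O P L Z]
  32. access E: MISS, evict O. Cache (LRU->MRU): [P L Z E]
Total: 16 hits, 16 misses, 12 evictions

Answer: P L Z E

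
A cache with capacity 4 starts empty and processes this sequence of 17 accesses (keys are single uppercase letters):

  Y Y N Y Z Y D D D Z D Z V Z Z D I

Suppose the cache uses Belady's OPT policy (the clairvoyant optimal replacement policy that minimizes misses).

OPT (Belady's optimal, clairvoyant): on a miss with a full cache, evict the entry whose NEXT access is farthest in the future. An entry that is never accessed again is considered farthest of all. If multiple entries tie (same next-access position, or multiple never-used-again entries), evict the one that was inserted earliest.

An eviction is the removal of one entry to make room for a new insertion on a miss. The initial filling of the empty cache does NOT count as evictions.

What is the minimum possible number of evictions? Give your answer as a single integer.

Answer: 2

Derivation:
OPT (Belady) simulation (capacity=4):
  1. access Y: MISS. Cache: [Y]
  2. access Y: HIT. Next use of Y: step 4. Cache: [Y]
  3. access N: MISS. Cache: [Y N]
  4. access Y: HIT. Next use of Y: step 6. Cache: [Y N]
  5. access Z: MISS. Cache: [Y N Z]
  6. access Y: HIT. Next use of Y: never. Cache: [Y N Z]
  7. access D: MISS. Cache: [Y N Z D]
  8. access D: HIT. Next use of D: step 9. Cache: [Y N Z D]
  9. access D: HIT. Next use of D: step 11. Cache: [Y N Z D]
  10. access Z: HIT. Next use of Z: step 12. Cache: [Y N Z D]
  11. access D: HIT. Next use of D: step 16. Cache: [Y N Z D]
  12. access Z: HIT. Next use of Z: step 14. Cache: [Y N Z D]
  13. access V: MISS, evict Y (next use: never). Cache: [N Z D V]
  14. access Z: HIT. Next use of Z: step 15. Cache: [N Z D V]
  15. access Z: HIT. Next use of Z: never. Cache: [N Z D V]
  16. access D: HIT. Next use of D: never. Cache: [N Z D V]
  17. access I: MISS, evict N (next use: never). Cache: [Z D V I]
Total: 11 hits, 6 misses, 2 evictions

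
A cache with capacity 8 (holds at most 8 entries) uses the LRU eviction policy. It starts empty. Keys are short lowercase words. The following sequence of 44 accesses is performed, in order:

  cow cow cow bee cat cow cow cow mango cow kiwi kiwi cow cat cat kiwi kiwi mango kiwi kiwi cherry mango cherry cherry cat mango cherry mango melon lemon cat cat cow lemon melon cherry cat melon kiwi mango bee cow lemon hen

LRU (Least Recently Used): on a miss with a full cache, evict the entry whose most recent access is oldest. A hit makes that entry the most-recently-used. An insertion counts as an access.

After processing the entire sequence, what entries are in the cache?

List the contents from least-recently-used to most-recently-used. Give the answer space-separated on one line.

Answer: cat melon kiwi mango bee cow lemon hen

Derivation:
LRU simulation (capacity=8):
  1. access cow: MISS. Cache (LRU->MRU): [cow]
  2. access cow: HIT. Cache (LRU->MRU): [cow]
  3. access cow: HIT. Cache (LRU->MRU): [cow]
  4. access bee: MISS. Cache (LRU->MRU): [cow bee]
  5. access cat: MISS. Cache (LRU->MRU): [cow bee cat]
  6. access cow: HIT. Cache (LRU->MRU): [bee cat cow]
  7. access cow: HIT. Cache (LRU->MRU): [bee cat cow]
  8. access cow: HIT. Cache (LRU->MRU): [bee cat cow]
  9. access mango: MISS. Cache (LRU->MRU): [bee cat cow mango]
  10. access cow: HIT. Cache (LRU->MRU): [bee cat mango cow]
  11. access kiwi: MISS. Cache (LRU->MRU): [bee cat mango cow kiwi]
  12. access kiwi: HIT. Cache (LRU->MRU): [bee cat mango cow kiwi]
  13. access cow: HIT. Cache (LRU->MRU): [bee cat mango kiwi cow]
  14. access cat: HIT. Cache (LRU->MRU): [bee mango kiwi cow cat]
  15. access cat: HIT. Cache (LRU->MRU): [bee mango kiwi cow cat]
  16. access kiwi: HIT. Cache (LRU->MRU): [bee mango cow cat kiwi]
  17. access kiwi: HIT. Cache (LRU->MRU): [bee mango cow cat kiwi]
  18. access mango: HIT. Cache (LRU->MRU): [bee cow cat kiwi mango]
  19. access kiwi: HIT. Cache (LRU->MRU): [bee cow cat mango kiwi]
  20. access kiwi: HIT. Cache (LRU->MRU): [bee cow cat mango kiwi]
  21. access cherry: MISS. Cache (LRU->MRU): [bee cow cat mango kiwi cherry]
  22. access mango: HIT. Cache (LRU->MRU): [bee cow cat kiwi cherry mango]
  23. access cherry: HIT. Cache (LRU->MRU): [bee cow cat kiwi mango cherry]
  24. access cherry: HIT. Cache (LRU->MRU): [bee cow cat kiwi mango cherry]
  25. access cat: HIT. Cache (LRU->MRU): [bee cow kiwi mango cherry cat]
  26. access mango: HIT. Cache (LRU->MRU): [bee cow kiwi cherry cat mango]
  27. access cherry: HIT. Cache (LRU->MRU): [bee cow kiwi cat mango cherry]
  28. access mango: HIT. Cache (LRU->MRU): [bee cow kiwi cat cherry mango]
  29. access melon: MISS. Cache (LRU->MRU): [bee cow kiwi cat cherry mango melon]
  30. access lemon: MISS. Cache (LRU->MRU): [bee cow kiwi cat cherry mango melon lemon]
  31. access cat: HIT. Cache (LRU->MRU): [bee cow kiwi cherry mango melon lemon cat]
  32. access cat: HIT. Cache (LRU->MRU): [bee cow kiwi cherry mango melon lemon cat]
  33. access cow: HIT. Cache (LRU->MRU): [bee kiwi cherry mango melon lemon cat cow]
  34. access lemon: HIT. Cache (LRU->MRU): [bee kiwi cherry mango melon cat cow lemon]
  35. access melon: HIT. Cache (LRU->MRU): [bee kiwi cherry mango cat cow lemon melon]
  36. access cherry: HIT. Cache (LRU->MRU): [bee kiwi mango cat cow lemon melon cherry]
  37. access cat: HIT. Cache (LRU->MRU): [bee kiwi mango cow lemon melon cherry cat]
  38. access melon: HIT. Cache (LRU->MRU): [bee kiwi mango cow lemon cherry cat melon]
  39. access kiwi: HIT. Cache (LRU->MRU): [bee mango cow lemon cherry cat melon kiwi]
  40. access mango: HIT. Cache (LRU->MRU): [bee cow lemon cherry cat melon kiwi mango]
  41. access bee: HIT. Cache (LRU->MRU): [cow lemon cherry cat melon kiwi mango bee]
  42. access cow: HIT. Cache (LRU->MRU): [lemon cherry cat melon kiwi mango bee cow]
  43. access lemon: HIT. Cache (LRU->MRU): [cherry cat melon kiwi mango bee cow lemon]
  44. access hen: MISS, evict cherry. Cache (LRU->MRU): [cat melon kiwi mango bee cow lemon hen]
Total: 35 hits, 9 misses, 1 evictions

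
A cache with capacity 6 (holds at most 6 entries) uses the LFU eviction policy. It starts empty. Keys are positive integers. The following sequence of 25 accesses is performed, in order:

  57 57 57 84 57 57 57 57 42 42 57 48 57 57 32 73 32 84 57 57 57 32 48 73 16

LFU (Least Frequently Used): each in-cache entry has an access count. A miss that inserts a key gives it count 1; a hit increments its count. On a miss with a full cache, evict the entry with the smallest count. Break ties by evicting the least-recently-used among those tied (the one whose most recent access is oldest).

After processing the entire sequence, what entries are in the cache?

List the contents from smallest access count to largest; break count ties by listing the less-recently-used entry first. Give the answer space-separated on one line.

LFU simulation (capacity=6):
  1. access 57: MISS. Cache: [57(c=1)]
  2. access 57: HIT, count now 2. Cache: [57(c=2)]
  3. access 57: HIT, count now 3. Cache: [57(c=3)]
  4. access 84: MISS. Cache: [84(c=1) 57(c=3)]
  5. access 57: HIT, count now 4. Cache: [84(c=1) 57(c=4)]
  6. access 57: HIT, count now 5. Cache: [84(c=1) 57(c=5)]
  7. access 57: HIT, count now 6. Cache: [84(c=1) 57(c=6)]
  8. access 57: HIT, count now 7. Cache: [84(c=1) 57(c=7)]
  9. access 42: MISS. Cache: [84(c=1) 42(c=1) 57(c=7)]
  10. access 42: HIT, count now 2. Cache: [84(c=1) 42(c=2) 57(c=7)]
  11. access 57: HIT, count now 8. Cache: [84(c=1) 42(c=2) 57(c=8)]
  12. access 48: MISS. Cache: [84(c=1) 48(c=1) 42(c=2) 57(c=8)]
  13. access 57: HIT, count now 9. Cache: [84(c=1) 48(c=1) 42(c=2) 57(c=9)]
  14. access 57: HIT, count now 10. Cache: [84(c=1) 48(c=1) 42(c=2) 57(c=10)]
  15. access 32: MISS. Cache: [84(c=1) 48(c=1) 32(c=1) 42(c=2) 57(c=10)]
  16. access 73: MISS. Cache: [84(c=1) 48(c=1) 32(c=1) 73(c=1) 42(c=2) 57(c=10)]
  17. access 32: HIT, count now 2. Cache: [84(c=1) 48(c=1) 73(c=1) 42(c=2) 32(c=2) 57(c=10)]
  18. access 84: HIT, count now 2. Cache: [48(c=1) 73(c=1) 42(c=2) 32(c=2) 84(c=2) 57(c=10)]
  19. access 57: HIT, count now 11. Cache: [48(c=1) 73(c=1) 42(c=2) 32(c=2) 84(c=2) 57(c=11)]
  20. access 57: HIT, count now 12. Cache: [48(c=1) 73(c=1) 42(c=2) 32(c=2) 84(c=2) 57(c=12)]
  21. access 57: HIT, count now 13. Cache: [48(c=1) 73(c=1) 42(c=2) 32(c=2) 84(c=2) 57(c=13)]
  22. access 32: HIT, count now 3. Cache: [48(c=1) 73(c=1) 42(c=2) 84(c=2) 32(c=3) 57(c=13)]
  23. access 48: HIT, count now 2. Cache: [73(c=1) 42(c=2) 84(c=2) 48(c=2) 32(c=3) 57(c=13)]
  24. access 73: HIT, count now 2. Cache: [42(c=2) 84(c=2) 48(c=2) 73(c=2) 32(c=3) 57(c=13)]
  25. access 16: MISS, evict 42(c=2). Cache: [16(c=1) 84(c=2) 48(c=2) 73(c=2) 32(c=3) 57(c=13)]
Total: 18 hits, 7 misses, 1 evictions

Answer: 16 84 48 73 32 57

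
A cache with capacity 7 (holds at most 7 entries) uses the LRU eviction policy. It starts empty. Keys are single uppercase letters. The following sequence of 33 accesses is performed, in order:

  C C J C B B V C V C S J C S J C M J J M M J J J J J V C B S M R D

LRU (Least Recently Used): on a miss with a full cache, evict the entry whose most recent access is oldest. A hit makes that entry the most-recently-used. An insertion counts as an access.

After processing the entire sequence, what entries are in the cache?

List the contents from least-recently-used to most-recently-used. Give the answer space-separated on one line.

LRU simulation (capacity=7):
  1. access C: MISS. Cache (LRU->MRU): [C]
  2. access C: HIT. Cache (LRU->MRU): [C]
  3. access J: MISS. Cache (LRU->MRU): [C J]
  4. access C: HIT. Cache (LRU->MRU): [J C]
  5. access B: MISS. Cache (LRU->MRU): [J C B]
  6. access B: HIT. Cache (LRU->MRU): [J C B]
  7. access V: MISS. Cache (LRU->MRU): [J C B V]
  8. access C: HIT. Cache (LRU->MRU): [J B V C]
  9. access V: HIT. Cache (LRU->MRU): [J B C V]
  10. access C: HIT. Cache (LRU->MRU): [J B V C]
  11. access S: MISS. Cache (LRU->MRU): [J B V C S]
  12. access J: HIT. Cache (LRU->MRU): [B V C S J]
  13. access C: HIT. Cache (LRU->MRU): [B V S J C]
  14. access S: HIT. Cache (LRU->MRU): [B V J C S]
  15. access J: HIT. Cache (LRU->MRU): [B V C S J]
  16. access C: HIT. Cache (LRU->MRU): [B V S J C]
  17. access M: MISS. Cache (LRU->MRU): [B V S J C M]
  18. access J: HIT. Cache (LRU->MRU): [B V S C M J]
  19. access J: HIT. Cache (LRU->MRU): [B V S C M J]
  20. access M: HIT. Cache (LRU->MRU): [B V S C J M]
  21. access M: HIT. Cache (LRU->MRU): [B V S C J M]
  22. access J: HIT. Cache (LRU->MRU): [B V S C M J]
  23. access J: HIT. Cache (LRU->MRU): [B V S C M J]
  24. access J: HIT. Cache (LRU->MRU): [B V S C M J]
  25. access J: HIT. Cache (LRU->MRU): [B V S C M J]
  26. access J: HIT. Cache (LRU->MRU): [B V S C M J]
  27. access V: HIT. Cache (LRU->MRU): [B S C M J V]
  28. access C: HIT. Cache (LRU->MRU): [B S M J V C]
  29. access B: HIT. Cache (LRU->MRU): [S M J V C B]
  30. access S: HIT. Cache (LRU->MRU): [M J V C B S]
  31. access M: HIT. Cache (LRU->MRU): [J V C B S M]
  32. access R: MISS. Cache (LRU->MRU): [J V C B S M R]
  33. access D: MISS, evict J. Cache (LRU->MRU): [V C B S M R D]
Total: 25 hits, 8 misses, 1 evictions

Answer: V C B S M R D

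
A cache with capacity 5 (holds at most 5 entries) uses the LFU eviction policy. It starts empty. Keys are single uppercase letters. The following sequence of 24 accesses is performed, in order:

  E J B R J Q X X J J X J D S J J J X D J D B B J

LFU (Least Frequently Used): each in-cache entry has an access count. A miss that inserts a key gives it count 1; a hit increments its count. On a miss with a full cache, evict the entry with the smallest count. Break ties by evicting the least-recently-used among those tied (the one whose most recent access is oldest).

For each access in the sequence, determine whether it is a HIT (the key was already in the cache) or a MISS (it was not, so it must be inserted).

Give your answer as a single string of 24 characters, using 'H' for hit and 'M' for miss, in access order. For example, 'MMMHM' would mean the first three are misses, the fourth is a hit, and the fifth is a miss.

Answer: MMMMHMMHHHHHMMHHHHHHHMHH

Derivation:
LFU simulation (capacity=5):
  1. access E: MISS. Cache: [E(c=1)]
  2. access J: MISS. Cache: [E(c=1) J(c=1)]
  3. access B: MISS. Cache: [E(c=1) J(c=1) B(c=1)]
  4. access R: MISS. Cache: [E(c=1) J(c=1) B(c=1) R(c=1)]
  5. access J: HIT, count now 2. Cache: [E(c=1) B(c=1) R(c=1) J(c=2)]
  6. access Q: MISS. Cache: [E(c=1) B(c=1) R(c=1) Q(c=1) J(c=2)]
  7. access X: MISS, evict E(c=1). Cache: [B(c=1) R(c=1) Q(c=1) X(c=1) J(c=2)]
  8. access X: HIT, count now 2. Cache: [B(c=1) R(c=1) Q(c=1) J(c=2) X(c=2)]
  9. access J: HIT, count now 3. Cache: [B(c=1) R(c=1) Q(c=1) X(c=2) J(c=3)]
  10. access J: HIT, count now 4. Cache: [B(c=1) R(c=1) Q(c=1) X(c=2) J(c=4)]
  11. access X: HIT, count now 3. Cache: [B(c=1) R(c=1) Q(c=1) X(c=3) J(c=4)]
  12. access J: HIT, count now 5. Cache: [B(c=1) R(c=1) Q(c=1) X(c=3) J(c=5)]
  13. access D: MISS, evict B(c=1). Cache: [R(c=1) Q(c=1) D(c=1) X(c=3) J(c=5)]
  14. access S: MISS, evict R(c=1). Cache: [Q(c=1) D(c=1) S(c=1) X(c=3) J(c=5)]
  15. access J: HIT, count now 6. Cache: [Q(c=1) D(c=1) S(c=1) X(c=3) J(c=6)]
  16. access J: HIT, count now 7. Cache: [Q(c=1) D(c=1) S(c=1) X(c=3) J(c=7)]
  17. access J: HIT, count now 8. Cache: [Q(c=1) D(c=1) S(c=1) X(c=3) J(c=8)]
  18. access X: HIT, count now 4. Cache: [Q(c=1) D(c=1) S(c=1) X(c=4) J(c=8)]
  19. access D: HIT, count now 2. Cache: [Q(c=1) S(c=1) D(c=2) X(c=4) J(c=8)]
  20. access J: HIT, count now 9. Cache: [Q(c=1) S(c=1) D(c=2) X(c=4) J(c=9)]
  21. access D: HIT, count now 3. Cache: [Q(c=1) S(c=1) D(c=3) X(c=4) J(c=9)]
  22. access B: MISS, evict Q(c=1). Cache: [S(c=1) B(c=1) D(c=3) X(c=4) J(c=9)]
  23. access B: HIT, count now 2. Cache: [S(c=1) B(c=2) D(c=3) X(c=4) J(c=9)]
  24. access J: HIT, count now 10. Cache: [S(c=1) B(c=2) D(c=3) X(c=4) J(c=10)]
Total: 15 hits, 9 misses, 4 evictions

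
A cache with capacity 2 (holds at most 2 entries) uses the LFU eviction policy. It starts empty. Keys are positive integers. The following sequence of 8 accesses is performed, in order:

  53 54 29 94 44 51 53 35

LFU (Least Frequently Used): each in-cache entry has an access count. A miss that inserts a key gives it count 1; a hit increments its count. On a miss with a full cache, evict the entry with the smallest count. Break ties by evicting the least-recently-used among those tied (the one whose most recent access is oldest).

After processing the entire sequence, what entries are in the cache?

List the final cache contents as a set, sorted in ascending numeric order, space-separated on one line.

Answer: 35 53

Derivation:
LFU simulation (capacity=2):
  1. access 53: MISS. Cache: [53(c=1)]
  2. access 54: MISS. Cache: [53(c=1) 54(c=1)]
  3. access 29: MISS, evict 53(c=1). Cache: [54(c=1) 29(c=1)]
  4. access 94: MISS, evict 54(c=1). Cache: [29(c=1) 94(c=1)]
  5. access 44: MISS, evict 29(c=1). Cache: [94(c=1) 44(c=1)]
  6. access 51: MISS, evict 94(c=1). Cache: [44(c=1) 51(c=1)]
  7. access 53: MISS, evict 44(c=1). Cache: [51(c=1) 53(c=1)]
  8. access 35: MISS, evict 51(c=1). Cache: [53(c=1) 35(c=1)]
Total: 0 hits, 8 misses, 6 evictions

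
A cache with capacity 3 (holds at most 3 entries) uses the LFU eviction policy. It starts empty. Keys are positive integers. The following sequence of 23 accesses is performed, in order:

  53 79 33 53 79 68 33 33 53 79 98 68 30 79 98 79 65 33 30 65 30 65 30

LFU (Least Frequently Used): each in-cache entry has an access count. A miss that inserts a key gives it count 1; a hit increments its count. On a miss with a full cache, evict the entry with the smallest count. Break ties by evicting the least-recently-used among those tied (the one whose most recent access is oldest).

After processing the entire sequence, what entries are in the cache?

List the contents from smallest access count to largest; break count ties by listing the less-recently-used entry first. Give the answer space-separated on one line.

Answer: 30 53 79

Derivation:
LFU simulation (capacity=3):
  1. access 53: MISS. Cache: [53(c=1)]
  2. access 79: MISS. Cache: [53(c=1) 79(c=1)]
  3. access 33: MISS. Cache: [53(c=1) 79(c=1) 33(c=1)]
  4. access 53: HIT, count now 2. Cache: [79(c=1) 33(c=1) 53(c=2)]
  5. access 79: HIT, count now 2. Cache: [33(c=1) 53(c=2) 79(c=2)]
  6. access 68: MISS, evict 33(c=1). Cache: [68(c=1) 53(c=2) 79(c=2)]
  7. access 33: MISS, evict 68(c=1). Cache: [33(c=1) 53(c=2) 79(c=2)]
  8. access 33: HIT, count now 2. Cache: [53(c=2) 79(c=2) 33(c=2)]
  9. access 53: HIT, count now 3. Cache: [79(c=2) 33(c=2) 53(c=3)]
  10. access 79: HIT, count now 3. Cache: [33(c=2) 53(c=3) 79(c=3)]
  11. access 98: MISS, evict 33(c=2). Cache: [98(c=1) 53(c=3) 79(c=3)]
  12. access 68: MISS, evict 98(c=1). Cache: [68(c=1) 53(c=3) 79(c=3)]
  13. access 30: MISS, evict 68(c=1). Cache: [30(c=1) 53(c=3) 79(c=3)]
  14. access 79: HIT, count now 4. Cache: [30(c=1) 53(c=3) 79(c=4)]
  15. access 98: MISS, evict 30(c=1). Cache: [98(c=1) 53(c=3) 79(c=4)]
  16. access 79: HIT, count now 5. Cache: [98(c=1) 53(c=3) 79(c=5)]
  17. access 65: MISS, evict 98(c=1). Cache: [65(c=1) 53(c=3) 79(c=5)]
  18. access 33: MISS, evict 65(c=1). Cache: [33(c=1) 53(c=3) 79(c=5)]
  19. access 30: MISS, evict 33(c=1). Cache: [30(c=1) 53(c=3) 79(c=5)]
  20. access 65: MISS, evict 30(c=1). Cache: [65(c=1) 53(c=3) 79(c=5)]
  21. access 30: MISS, evict 65(c=1). Cache: [30(c=1) 53(c=3) 79(c=5)]
  22. access 65: MISS, evict 30(c=1). Cache: [65(c=1) 53(c=3) 79(c=5)]
  23. access 30: MISS, evict 65(c=1). Cache: [30(c=1) 53(c=3) 79(c=5)]
Total: 7 hits, 16 misses, 13 evictions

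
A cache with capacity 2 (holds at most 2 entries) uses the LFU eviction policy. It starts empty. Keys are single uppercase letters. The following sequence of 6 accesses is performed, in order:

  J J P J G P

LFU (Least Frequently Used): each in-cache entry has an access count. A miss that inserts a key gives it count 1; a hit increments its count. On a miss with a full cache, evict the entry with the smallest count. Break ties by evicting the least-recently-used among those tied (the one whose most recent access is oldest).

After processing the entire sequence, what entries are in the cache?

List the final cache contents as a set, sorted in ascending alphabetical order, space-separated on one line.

Answer: J P

Derivation:
LFU simulation (capacity=2):
  1. access J: MISS. Cache: [J(c=1)]
  2. access J: HIT, count now 2. Cache: [J(c=2)]
  3. access P: MISS. Cache: [P(c=1) J(c=2)]
  4. access J: HIT, count now 3. Cache: [P(c=1) J(c=3)]
  5. access G: MISS, evict P(c=1). Cache: [G(c=1) J(c=3)]
  6. access P: MISS, evict G(c=1). Cache: [P(c=1) J(c=3)]
Total: 2 hits, 4 misses, 2 evictions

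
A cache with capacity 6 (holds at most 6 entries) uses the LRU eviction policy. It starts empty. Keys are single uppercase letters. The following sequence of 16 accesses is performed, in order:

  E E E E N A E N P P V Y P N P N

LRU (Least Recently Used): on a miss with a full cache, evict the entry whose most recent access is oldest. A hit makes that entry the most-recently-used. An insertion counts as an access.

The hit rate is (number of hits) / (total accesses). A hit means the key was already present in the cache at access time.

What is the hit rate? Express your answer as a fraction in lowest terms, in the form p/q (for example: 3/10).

LRU simulation (capacity=6):
  1. access E: MISS. Cache (LRU->MRU): [E]
  2. access E: HIT. Cache (LRU->MRU): [E]
  3. access E: HIT. Cache (LRU->MRU): [E]
  4. access E: HIT. Cache (LRU->MRU): [E]
  5. access N: MISS. Cache (LRU->MRU): [E N]
  6. access A: MISS. Cache (LRU->MRU): [E N A]
  7. access E: HIT. Cache (LRU->MRU): [N A E]
  8. access N: HIT. Cache (LRU->MRU): [A E N]
  9. access P: MISS. Cache (LRU->MRU): [A E N P]
  10. access P: HIT. Cache (LRU->MRU): [A E N P]
  11. access V: MISS. Cache (LRU->MRU): [A E N P V]
  12. access Y: MISS. Cache (LRU->MRU): [A E N P V Y]
  13. access P: HIT. Cache (LRU->MRU): [A E N V Y P]
  14. access N: HIT. Cache (LRU->MRU): [A E V Y P N]
  15. access P: HIT. Cache (LRU->MRU): [A E V Y N P]
  16. access N: HIT. Cache (LRU->MRU): [A E V Y P N]
Total: 10 hits, 6 misses, 0 evictions

Hit rate = 10/16 = 5/8

Answer: 5/8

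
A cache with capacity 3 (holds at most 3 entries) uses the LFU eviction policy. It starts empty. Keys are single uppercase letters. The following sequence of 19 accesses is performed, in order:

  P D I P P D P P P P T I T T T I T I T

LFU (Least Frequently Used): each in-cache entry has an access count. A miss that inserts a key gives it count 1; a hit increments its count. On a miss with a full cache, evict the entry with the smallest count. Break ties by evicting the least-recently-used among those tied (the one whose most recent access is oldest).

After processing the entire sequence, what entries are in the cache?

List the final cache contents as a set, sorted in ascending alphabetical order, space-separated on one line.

LFU simulation (capacity=3):
  1. access P: MISS. Cache: [P(c=1)]
  2. access D: MISS. Cache: [P(c=1) D(c=1)]
  3. access I: MISS. Cache: [P(c=1) D(c=1) I(c=1)]
  4. access P: HIT, count now 2. Cache: [D(c=1) I(c=1) P(c=2)]
  5. access P: HIT, count now 3. Cache: [D(c=1) I(c=1) P(c=3)]
  6. access D: HIT, count now 2. Cache: [I(c=1) D(c=2) P(c=3)]
  7. access P: HIT, count now 4. Cache: [I(c=1) D(c=2) P(c=4)]
  8. access P: HIT, count now 5. Cache: [I(c=1) D(c=2) P(c=5)]
  9. access P: HIT, count now 6. Cache: [I(c=1) D(c=2) P(c=6)]
  10. access P: HIT, count now 7. Cache: [I(c=1) D(c=2) P(c=7)]
  11. access T: MISS, evict I(c=1). Cache: [T(c=1) D(c=2) P(c=7)]
  12. access I: MISS, evict T(c=1). Cache: [I(c=1) D(c=2) P(c=7)]
  13. access T: MISS, evict I(c=1). Cache: [T(c=1) D(c=2) P(c=7)]
  14. access T: HIT, count now 2. Cache: [D(c=2) T(c=2) P(c=7)]
  15. access T: HIT, count now 3. Cache: [D(c=2) T(c=3) P(c=7)]
  16. access I: MISS, evict D(c=2). Cache: [I(c=1) T(c=3) P(c=7)]
  17. access T: HIT, count now 4. Cache: [I(c=1) T(c=4) P(c=7)]
  18. access I: HIT, count now 2. Cache: [I(c=2) T(c=4) P(c=7)]
  19. access T: HIT, count now 5. Cache: [I(c=2) T(c=5) P(c=7)]
Total: 12 hits, 7 misses, 4 evictions

Answer: I P T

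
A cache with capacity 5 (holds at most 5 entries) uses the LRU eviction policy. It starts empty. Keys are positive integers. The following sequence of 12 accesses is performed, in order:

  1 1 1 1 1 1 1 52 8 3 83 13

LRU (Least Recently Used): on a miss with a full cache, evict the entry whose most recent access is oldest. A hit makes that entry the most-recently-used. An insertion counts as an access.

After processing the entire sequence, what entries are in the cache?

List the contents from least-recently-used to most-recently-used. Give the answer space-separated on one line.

Answer: 52 8 3 83 13

Derivation:
LRU simulation (capacity=5):
  1. access 1: MISS. Cache (LRU->MRU): [1]
  2. access 1: HIT. Cache (LRU->MRU): [1]
  3. access 1: HIT. Cache (LRU->MRU): [1]
  4. access 1: HIT. Cache (LRU->MRU): [1]
  5. access 1: HIT. Cache (LRU->MRU): [1]
  6. access 1: HIT. Cache (LRU->MRU): [1]
  7. access 1: HIT. Cache (LRU->MRU): [1]
  8. access 52: MISS. Cache (LRU->MRU): [1 52]
  9. access 8: MISS. Cache (LRU->MRU): [1 52 8]
  10. access 3: MISS. Cache (LRU->MRU): [1 52 8 3]
  11. access 83: MISS. Cache (LRU->MRU): [1 52 8 3 83]
  12. access 13: MISS, evict 1. Cache (LRU->MRU): [52 8 3 83 13]
Total: 6 hits, 6 misses, 1 evictions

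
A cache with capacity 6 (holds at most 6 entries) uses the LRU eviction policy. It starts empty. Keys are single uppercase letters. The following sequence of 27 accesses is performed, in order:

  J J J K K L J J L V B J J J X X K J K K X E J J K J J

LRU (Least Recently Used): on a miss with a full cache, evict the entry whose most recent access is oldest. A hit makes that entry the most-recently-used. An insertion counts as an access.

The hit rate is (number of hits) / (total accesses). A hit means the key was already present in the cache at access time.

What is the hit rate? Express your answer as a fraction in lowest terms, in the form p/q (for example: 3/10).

LRU simulation (capacity=6):
  1. access J: MISS. Cache (LRU->MRU): [J]
  2. access J: HIT. Cache (LRU->MRU): [J]
  3. access J: HIT. Cache (LRU->MRU): [J]
  4. access K: MISS. Cache (LRU->MRU): [J K]
  5. access K: HIT. Cache (LRU->MRU): [J K]
  6. access L: MISS. Cache (LRU->MRU): [J K L]
  7. access J: HIT. Cache (LRU->MRU): [K L J]
  8. access J: HIT. Cache (LRU->MRU): [K L J]
  9. access L: HIT. Cache (LRU->MRU): [K J L]
  10. access V: MISS. Cache (LRU->MRU): [K J L V]
  11. access B: MISS. Cache (LRU->MRU): [K J L V B]
  12. access J: HIT. Cache (LRU->MRU): [K L V B J]
  13. access J: HIT. Cache (LRU->MRU): [K L V B J]
  14. access J: HIT. Cache (LRU->MRU): [K L V B J]
  15. access X: MISS. Cache (LRU->MRU): [K L V B J X]
  16. access X: HIT. Cache (LRU->MRU): [K L V B J X]
  17. access K: HIT. Cache (LRU->MRU): [L V B J X K]
  18. access J: HIT. Cache (LRU->MRU): [L V B X K J]
  19. access K: HIT. Cache (LRU->MRU): [L V B X J K]
  20. access K: HIT. Cache (LRU->MRU): [L V B X J K]
  21. access X: HIT. Cache (LRU->MRU): [L V B J K X]
  22. access E: MISS, evict L. Cache (LRU->MRU): [V B J K X E]
  23. access J: HIT. Cache (LRU->MRU): [V B K X E J]
  24. access J: HIT. Cache (LRU->MRU): [V B K X E J]
  25. access K: HIT. Cache (LRU->MRU): [V B X E J K]
  26. access J: HIT. Cache (LRU->MRU): [V B X E K J]
  27. access J: HIT. Cache (LRU->MRU): [V B X E K J]
Total: 20 hits, 7 misses, 1 evictions

Hit rate = 20/27

Answer: 20/27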